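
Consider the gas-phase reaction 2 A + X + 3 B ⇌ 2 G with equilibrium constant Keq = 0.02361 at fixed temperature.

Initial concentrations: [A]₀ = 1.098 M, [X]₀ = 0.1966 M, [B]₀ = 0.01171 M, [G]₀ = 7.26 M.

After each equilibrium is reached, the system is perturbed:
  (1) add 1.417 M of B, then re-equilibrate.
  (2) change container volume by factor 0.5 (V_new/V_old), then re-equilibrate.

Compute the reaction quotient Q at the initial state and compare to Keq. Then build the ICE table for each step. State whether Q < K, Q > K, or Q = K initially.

Q₀ = 1.3849e+08; Q > K (proceeds reverse)

Q₀ = 1.3849e+08 vs Keq = 0.02361 ⇒ Q>K, reverse
Step 1:
                  A         X         B         G
  Initial     1.098    0.1966   0.01171      7.26
  Change      2.485     1.242     3.727    -2.485
  Equil       3.583     1.439     3.739     4.775
  solve Keq expr → x = -1.242; check Q = 0.02361
Then add 1.417 M of B.
Step 2:
                  A         X         B         G
  Initial     3.583     1.439     5.156     4.775
  Change    -0.4189   -0.2094   -0.6283    0.4189
  Equil       3.164      1.23     4.528     5.194
  solve Keq expr → x = 0.2094; check Q = 0.02361
Then change container volume by factor 0.5 (V_new/V_old).
Step 3:
                  A         X         B         G
  Initial     6.328     2.459     9.056     10.39
  Change      -1.96   -0.9799     -2.94      1.96
  Equil       4.368     1.479     6.116     12.35
  solve Keq expr → x = 0.9799; check Q = 0.02361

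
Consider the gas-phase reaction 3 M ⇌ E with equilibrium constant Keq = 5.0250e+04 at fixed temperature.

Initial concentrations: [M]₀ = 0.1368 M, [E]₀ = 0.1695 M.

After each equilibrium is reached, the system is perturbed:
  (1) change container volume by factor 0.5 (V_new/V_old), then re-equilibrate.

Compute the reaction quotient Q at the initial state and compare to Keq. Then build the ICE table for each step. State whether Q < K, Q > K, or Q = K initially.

Q₀ = 66.21 vs Keq = 5.0250e+04 ⇒ Q<K, forward
Step 1:
                    M           E
  init         0.1368      0.1695
  Δ           -0.1207     0.04023
  eq           0.0161      0.2097
  solve Keq expr → x = 0.04023; check Q = 5.0250e+04
Then change container volume by factor 0.5 (V_new/V_old).
Step 2:
                    M           E
  init         0.0322      0.4195
  Δ          -0.01185    0.003951
  eq          0.02035      0.4234
  solve Keq expr → x = 0.003951; check Q = 5.0250e+04

Q₀ = 66.21; Q < K (proceeds forward)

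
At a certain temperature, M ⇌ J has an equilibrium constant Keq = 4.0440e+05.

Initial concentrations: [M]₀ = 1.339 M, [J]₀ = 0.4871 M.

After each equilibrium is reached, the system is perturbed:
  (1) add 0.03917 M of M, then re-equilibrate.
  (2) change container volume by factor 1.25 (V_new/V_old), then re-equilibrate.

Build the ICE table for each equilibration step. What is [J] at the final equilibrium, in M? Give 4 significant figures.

[J]_eq = 1.492 M

Q₀ = 0.3638 vs Keq = 4.0440e+05 ⇒ Q<K, forward
Step 1:
                   M          J
  Initial      1.339     0.4871
  Change      -1.339      1.339
  Equil   4.5156e-06      1.826
  solve Keq expr → x = 1.339; check Q = 4.0440e+05
Then add 0.03917 M of M.
Step 2:
                   M          J
  Initial    0.03917      1.826
  Change    -0.03917    0.03917
  Equil   4.6124e-06      1.865
  solve Keq expr → x = 0.03917; check Q = 4.0440e+05
Then change container volume by factor 1.25 (V_new/V_old).
Step 3:
                   M          J
  Initial 3.6899e-06      1.492
  Change           0          0
  Equil   3.6899e-06      1.492
  solve Keq expr → x = 0; check Q = 4.0440e+05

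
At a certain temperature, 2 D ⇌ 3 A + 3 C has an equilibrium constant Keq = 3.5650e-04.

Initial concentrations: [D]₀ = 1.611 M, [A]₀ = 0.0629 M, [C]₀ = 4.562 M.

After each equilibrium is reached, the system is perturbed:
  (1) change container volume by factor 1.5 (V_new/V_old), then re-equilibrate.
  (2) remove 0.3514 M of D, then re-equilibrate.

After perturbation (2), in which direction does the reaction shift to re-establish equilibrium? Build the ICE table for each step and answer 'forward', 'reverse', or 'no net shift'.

Q₀ = 0.009104 vs Keq = 3.5650e-04 ⇒ Q>K, reverse
Step 1:
                    D           A           C
  I             1.611      0.0629       4.562
  C            0.0274     -0.0411     -0.0411
  E             1.638      0.0218       4.521
  solve Keq expr → x = -0.0137; check Q = 3.5650e-04
Then change container volume by factor 1.5 (V_new/V_old).
Step 2:
                    D           A           C
  I             1.092     0.01453       3.014
  C         -0.006821     0.01023     0.01023
  E             1.085     0.02476       3.024
  solve Keq expr → x = 0.003411; check Q = 3.5650e-04
Then remove 0.3514 M of D.
Step 3:
                    D           A           C
  I             0.734     0.02476       3.024
  C          0.003723   -0.005585   -0.005585
  E            0.7378     0.01918       3.019
  solve Keq expr → x = -0.001862; check Q = 3.5650e-04

Direction: reverse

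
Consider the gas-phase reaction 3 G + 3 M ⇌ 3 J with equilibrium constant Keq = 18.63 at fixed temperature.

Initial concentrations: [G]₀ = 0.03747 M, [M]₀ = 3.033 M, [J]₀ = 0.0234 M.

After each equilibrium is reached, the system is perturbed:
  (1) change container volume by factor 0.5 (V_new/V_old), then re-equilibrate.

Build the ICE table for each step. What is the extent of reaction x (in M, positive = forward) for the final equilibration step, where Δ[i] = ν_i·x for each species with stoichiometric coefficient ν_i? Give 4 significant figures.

x = 0.002128 M

Q₀ = 0.008729 vs Keq = 18.63 ⇒ Q<K, forward
Step 1:
                  G         M         J
  Initial   0.03747     3.033    0.0234
  Change   -0.03068  -0.03068   0.03068
  Equil    0.006794     3.002   0.05408
  solve Keq expr → x = 0.01023; check Q = 18.63
Then change container volume by factor 0.5 (V_new/V_old).
Step 2:
                  G         M         J
  Initial   0.01359     6.005    0.1082
  Change  -0.006385 -0.006385  0.006385
  Equil    0.007203     5.998    0.1145
  solve Keq expr → x = 0.002128; check Q = 18.63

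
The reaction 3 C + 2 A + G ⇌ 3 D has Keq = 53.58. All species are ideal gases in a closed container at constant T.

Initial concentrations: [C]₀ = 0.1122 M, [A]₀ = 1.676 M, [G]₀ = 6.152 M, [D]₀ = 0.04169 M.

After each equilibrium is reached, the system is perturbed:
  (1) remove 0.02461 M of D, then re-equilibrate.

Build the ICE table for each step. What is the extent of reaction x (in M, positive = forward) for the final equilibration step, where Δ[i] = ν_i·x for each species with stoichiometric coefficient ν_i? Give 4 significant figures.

Q₀ = 0.002969 vs Keq = 53.58 ⇒ Q<K, forward
Step 1:
                   C          A          G          D
  init        0.1122      1.676      6.152    0.04169
  Δ         -0.09751   -0.06501    -0.0325    0.09751
  eq         0.01469      1.611      6.119     0.1392
  solve Keq expr → x = 0.0325; check Q = 53.58
Then remove 0.02461 M of D.
Step 2:
                   C          A          G          D
  init       0.01469      1.611      6.119     0.1146
  Δ        -0.002341  -0.001561 -7.8048e-04   0.002341
  eq         0.01235      1.609      6.119     0.1169
  solve Keq expr → x = 7.8048e-04; check Q = 53.58

x = 7.8048e-04 M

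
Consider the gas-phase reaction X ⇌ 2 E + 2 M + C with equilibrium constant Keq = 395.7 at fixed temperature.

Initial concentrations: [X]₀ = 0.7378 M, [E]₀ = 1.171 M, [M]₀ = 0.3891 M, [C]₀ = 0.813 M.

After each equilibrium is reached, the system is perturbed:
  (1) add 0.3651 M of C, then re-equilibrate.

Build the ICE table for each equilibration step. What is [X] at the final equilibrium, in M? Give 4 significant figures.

Q₀ = 0.2288 vs Keq = 395.7 ⇒ Q<K, forward
Step 1:
                  X         E         M         C
  Initial    0.7378     1.171    0.3891     0.813
  Change    -0.6678     1.336     1.336    0.6678
  Equil     0.06995     2.507     1.725     1.481
  solve Keq expr → x = 0.6678; check Q = 395.7
Then add 0.3651 M of C.
Step 2:
                  X         E         M         C
  Initial   0.06995     2.507     1.725     1.846
  Change     0.0125  -0.02499  -0.02499   -0.0125
  Equil     0.08245     2.482       1.7     1.833
  solve Keq expr → x = -0.0125; check Q = 395.7

[X]_eq = 0.08245 M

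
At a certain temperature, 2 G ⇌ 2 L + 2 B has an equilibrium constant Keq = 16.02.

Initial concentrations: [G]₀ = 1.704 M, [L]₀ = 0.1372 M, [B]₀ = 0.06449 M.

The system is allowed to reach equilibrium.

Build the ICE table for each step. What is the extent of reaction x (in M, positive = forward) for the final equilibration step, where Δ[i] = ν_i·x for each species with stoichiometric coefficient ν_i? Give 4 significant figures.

Q₀ = 2.6962e-05 vs Keq = 16.02 ⇒ Q<K, forward
Step 1:
                   G          L          B
  I            1.704     0.1372    0.06449
  C           -1.249      1.249      1.249
  E           0.4549      1.386      1.314
  solve Keq expr → x = 0.6245; check Q = 16.02

x = 0.6245 M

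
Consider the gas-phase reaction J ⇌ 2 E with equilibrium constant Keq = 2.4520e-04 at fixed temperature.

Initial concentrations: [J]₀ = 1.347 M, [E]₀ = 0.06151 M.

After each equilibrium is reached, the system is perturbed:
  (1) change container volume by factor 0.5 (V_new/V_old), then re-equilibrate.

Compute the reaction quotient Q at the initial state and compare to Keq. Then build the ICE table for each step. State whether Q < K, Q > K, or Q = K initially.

Q₀ = 0.002809; Q > K (proceeds reverse)

Q₀ = 0.002809 vs Keq = 2.4520e-04 ⇒ Q>K, reverse
Step 1:
                    J           E
  init          1.347     0.06151
  Δ            0.0216    -0.04319
  eq            1.369     0.01832
  solve Keq expr → x = -0.0216; check Q = 2.4520e-04
Then change container volume by factor 0.5 (V_new/V_old).
Step 2:
                    J           E
  init          2.737     0.03664
  Δ          0.005353    -0.01071
  eq            2.743     0.02593
  solve Keq expr → x = -0.005353; check Q = 2.4520e-04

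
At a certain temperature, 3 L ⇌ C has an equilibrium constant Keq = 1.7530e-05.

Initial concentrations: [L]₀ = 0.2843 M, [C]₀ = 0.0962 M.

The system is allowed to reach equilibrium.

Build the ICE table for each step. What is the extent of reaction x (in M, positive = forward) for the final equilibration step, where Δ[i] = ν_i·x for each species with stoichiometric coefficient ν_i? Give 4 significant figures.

x = -0.0962 M

Q₀ = 4.186 vs Keq = 1.7530e-05 ⇒ Q>K, reverse
Step 1:
                  L         C
  I          0.2843    0.0962
  C          0.2886   -0.0962
  E          0.5729 3.2961e-06
  solve Keq expr → x = -0.0962; check Q = 1.7530e-05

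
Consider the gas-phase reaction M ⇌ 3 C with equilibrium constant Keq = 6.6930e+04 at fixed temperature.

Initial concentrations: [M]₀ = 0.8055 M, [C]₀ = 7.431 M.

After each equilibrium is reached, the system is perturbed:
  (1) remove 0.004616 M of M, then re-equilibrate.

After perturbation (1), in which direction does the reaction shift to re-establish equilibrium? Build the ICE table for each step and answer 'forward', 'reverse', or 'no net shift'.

Q₀ = 509.4 vs Keq = 6.6930e+04 ⇒ Q<K, forward
Step 1:
                   M          C
  init        0.8055      7.431
  Δ          -0.7914      2.374
  eq         0.01408      9.805
  solve Keq expr → x = 0.7914; check Q = 6.6930e+04
Then remove 0.004616 M of M.
Step 2:
                   M          C
  init      0.009469      9.805
  Δ         0.004557   -0.01367
  eq         0.01403      9.792
  solve Keq expr → x = -0.004557; check Q = 6.6930e+04

Direction: reverse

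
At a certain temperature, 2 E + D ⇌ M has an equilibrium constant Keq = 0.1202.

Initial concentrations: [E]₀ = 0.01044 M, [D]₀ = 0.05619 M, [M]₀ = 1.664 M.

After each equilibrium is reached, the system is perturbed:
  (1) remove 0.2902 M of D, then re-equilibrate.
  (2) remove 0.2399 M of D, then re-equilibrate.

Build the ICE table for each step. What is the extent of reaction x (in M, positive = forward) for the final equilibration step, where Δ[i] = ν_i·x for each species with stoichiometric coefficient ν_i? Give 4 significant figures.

x = -0.06105 M

Q₀ = 2.7170e+05 vs Keq = 0.1202 ⇒ Q>K, reverse
Step 1:
                   E          D          M
  Initial    0.01044    0.05619      1.664
  Change       2.116      1.058     -1.058
  Equil        2.127      1.114     0.6058
  solve Keq expr → x = -1.058; check Q = 0.1202
Then remove 0.2902 M of D.
Step 2:
                   E          D          M
  Initial      2.127     0.8241     0.6058
  Change      0.1273    0.06365   -0.06365
  Equil        2.254     0.8878     0.5422
  solve Keq expr → x = -0.06365; check Q = 0.1202
Then remove 0.2399 M of D.
Step 3:
                   E          D          M
  Initial      2.254     0.6479     0.5422
  Change      0.1221    0.06105   -0.06105
  Equil        2.376      0.709     0.4811
  solve Keq expr → x = -0.06105; check Q = 0.1202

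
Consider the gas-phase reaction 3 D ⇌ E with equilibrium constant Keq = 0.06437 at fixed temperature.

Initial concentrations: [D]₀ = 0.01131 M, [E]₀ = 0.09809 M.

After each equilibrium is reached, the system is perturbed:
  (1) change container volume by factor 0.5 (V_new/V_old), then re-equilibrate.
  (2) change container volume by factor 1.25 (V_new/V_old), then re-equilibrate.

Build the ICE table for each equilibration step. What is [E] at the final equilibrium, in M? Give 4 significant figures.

Q₀ = 6.7801e+04 vs Keq = 0.06437 ⇒ Q>K, reverse
Step 1:
                    D           E
  init        0.01131     0.09809
  Δ             0.289    -0.09635
  eq           0.3003    0.001744
  solve Keq expr → x = -0.09635; check Q = 0.06437
Then change container volume by factor 0.5 (V_new/V_old).
Step 2:
                    D           E
  init         0.6007    0.003488
  Δ          -0.02616     0.00872
  eq           0.5745     0.01221
  solve Keq expr → x = 0.00872; check Q = 0.06437
Then change container volume by factor 1.25 (V_new/V_old).
Step 3:
                    D           E
  init         0.4596    0.009766
  Δ          0.009376   -0.003125
  eq            0.469    0.006641
  solve Keq expr → x = -0.003125; check Q = 0.06437

[E]_eq = 0.006641 M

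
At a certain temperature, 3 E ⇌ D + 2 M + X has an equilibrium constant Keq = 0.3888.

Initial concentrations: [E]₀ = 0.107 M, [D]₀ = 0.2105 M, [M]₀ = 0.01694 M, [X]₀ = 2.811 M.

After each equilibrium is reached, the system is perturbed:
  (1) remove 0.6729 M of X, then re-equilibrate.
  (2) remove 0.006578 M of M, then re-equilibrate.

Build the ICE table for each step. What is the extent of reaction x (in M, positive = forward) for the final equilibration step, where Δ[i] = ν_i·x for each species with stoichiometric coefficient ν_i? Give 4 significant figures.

Q₀ = 0.1386 vs Keq = 0.3888 ⇒ Q<K, forward
Step 1:
                   E          D          M          X
  init         0.107     0.2105    0.01694      2.811
  Δ         -0.01064   0.003546   0.007091   0.003546
  eq         0.09636      0.214    0.02403      2.815
  solve Keq expr → x = 0.003546; check Q = 0.3888
Then remove 0.6729 M of X.
Step 2:
                   E          D          M          X
  init       0.09636      0.214    0.02403      2.142
  Δ        -0.003157   0.001052   0.002105   0.001052
  eq         0.09321     0.2151    0.02614      2.143
  solve Keq expr → x = 0.001052; check Q = 0.3888
Then remove 0.006578 M of M.
Step 3:
                   E          D          M          X
  init       0.09321     0.2151    0.01956      2.143
  Δ        -0.005977   0.001992   0.003985   0.001992
  eq         0.08723     0.2171    0.02354      2.145
  solve Keq expr → x = 0.001992; check Q = 0.3888

x = 0.001992 M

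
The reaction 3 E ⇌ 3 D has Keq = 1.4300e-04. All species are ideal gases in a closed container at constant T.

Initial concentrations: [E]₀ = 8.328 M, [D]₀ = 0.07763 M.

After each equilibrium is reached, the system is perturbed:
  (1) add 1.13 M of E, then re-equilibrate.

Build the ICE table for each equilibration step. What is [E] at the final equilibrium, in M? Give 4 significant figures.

Q₀ = 8.0997e-07 vs Keq = 1.4300e-04 ⇒ Q<K, forward
Step 1:
                    E           D
  Initial       8.328     0.07763
  Change      -0.3401      0.3401
  Equil         7.988      0.4177
  solve Keq expr → x = 0.1134; check Q = 1.4300e-04
Then add 1.13 M of E.
Step 2:
                    E           D
  Initial       9.118      0.4177
  Change     -0.05615     0.05615
  Equil         9.062      0.4739
  solve Keq expr → x = 0.01872; check Q = 1.4300e-04

[E]_eq = 9.062 M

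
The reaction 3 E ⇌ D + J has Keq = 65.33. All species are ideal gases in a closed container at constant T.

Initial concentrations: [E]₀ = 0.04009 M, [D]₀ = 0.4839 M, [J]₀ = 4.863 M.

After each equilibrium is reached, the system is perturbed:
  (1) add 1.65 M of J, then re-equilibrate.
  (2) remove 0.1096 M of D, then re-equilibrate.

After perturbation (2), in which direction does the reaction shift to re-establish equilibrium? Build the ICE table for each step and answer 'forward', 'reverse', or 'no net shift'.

Q₀ = 3.6522e+04 vs Keq = 65.33 ⇒ Q>K, reverse
Step 1:
                    E           D           J
  init        0.04009      0.4839       4.863
  Δ            0.2667    -0.08889    -0.08889
  eq           0.3068       0.395       4.774
  solve Keq expr → x = -0.08889; check Q = 65.33
Then add 1.65 M of J.
Step 2:
                    E           D           J
  init         0.3068       0.395       6.424
  Δ           0.02896   -0.009652   -0.009652
  eq           0.3357      0.3854       6.414
  solve Keq expr → x = -0.009652; check Q = 65.33
Then remove 0.1096 M of D.
Step 3:
                    E           D           J
  init         0.3357      0.2758       6.414
  Δ          -0.03151      0.0105      0.0105
  eq           0.3042      0.2863       6.425
  solve Keq expr → x = 0.0105; check Q = 65.33

Direction: forward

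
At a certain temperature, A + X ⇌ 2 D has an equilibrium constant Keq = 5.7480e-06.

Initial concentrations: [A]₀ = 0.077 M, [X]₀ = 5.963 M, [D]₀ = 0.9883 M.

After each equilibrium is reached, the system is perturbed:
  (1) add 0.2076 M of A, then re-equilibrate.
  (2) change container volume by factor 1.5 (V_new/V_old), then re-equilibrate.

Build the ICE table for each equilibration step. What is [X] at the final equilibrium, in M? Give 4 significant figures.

Q₀ = 2.127 vs Keq = 5.7480e-06 ⇒ Q>K, reverse
Step 1:
                    A           X           D
  init          0.077       5.963      0.9883
  Δ            0.4919      0.4919     -0.9837
  eq           0.5689       6.455    0.004594
  solve Keq expr → x = -0.4919; check Q = 5.7480e-06
Then add 0.2076 M of A.
Step 2:
                    A           X           D
  init         0.7765       6.455    0.004594
  Δ       -3.8587e-04 -3.8587e-04  7.7173e-04
  eq           0.7761       6.454    0.005366
  solve Keq expr → x = 3.8587e-04; check Q = 5.7480e-06
Then change container volume by factor 1.5 (V_new/V_old).
Step 3:
                    A           X           D
  init         0.5174       4.303    0.003577
  Δ                 0           0           0
  eq           0.5174       4.303    0.003577
  solve Keq expr → x = 0; check Q = 5.7480e-06

[X]_eq = 4.303 M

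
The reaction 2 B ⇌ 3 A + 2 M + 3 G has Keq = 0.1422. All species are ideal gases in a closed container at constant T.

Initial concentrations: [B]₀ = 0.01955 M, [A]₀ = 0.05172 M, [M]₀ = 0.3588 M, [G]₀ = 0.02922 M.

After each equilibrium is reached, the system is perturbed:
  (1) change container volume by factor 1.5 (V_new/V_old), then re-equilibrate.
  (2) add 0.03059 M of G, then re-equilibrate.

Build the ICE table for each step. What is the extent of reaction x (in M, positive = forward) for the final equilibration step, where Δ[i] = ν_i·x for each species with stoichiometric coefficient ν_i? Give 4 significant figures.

x = -4.4072e-05 M

Q₀ = 1.1626e-06 vs Keq = 0.1422 ⇒ Q<K, forward
Step 1:
                    B           A           M           G
  Initial     0.01955     0.05172      0.3588     0.02922
  Change     -0.01923     0.02884     0.01923     0.02884
  Equil    3.2073e-04     0.08056       0.378     0.05806
  solve Keq expr → x = 0.009615; check Q = 0.1422
Then change container volume by factor 1.5 (V_new/V_old).
Step 2:
                    B           A           M           G
  Initial  2.1382e-04     0.05371       0.252     0.03871
  Change  -1.4948e-04  2.2422e-04  1.4948e-04  2.2422e-04
  Equil    6.4345e-05     0.05393      0.2522     0.03893
  solve Keq expr → x = 7.4739e-05; check Q = 0.1422
Then add 0.03059 M of G.
Step 3:
                    B           A           M           G
  Initial  6.4345e-05     0.05393      0.2522     0.06952
  Change   8.8143e-05 -1.3221e-04 -8.8143e-05 -1.3221e-04
  Equil    1.5249e-04      0.0538      0.2521     0.06939
  solve Keq expr → x = -4.4072e-05; check Q = 0.1422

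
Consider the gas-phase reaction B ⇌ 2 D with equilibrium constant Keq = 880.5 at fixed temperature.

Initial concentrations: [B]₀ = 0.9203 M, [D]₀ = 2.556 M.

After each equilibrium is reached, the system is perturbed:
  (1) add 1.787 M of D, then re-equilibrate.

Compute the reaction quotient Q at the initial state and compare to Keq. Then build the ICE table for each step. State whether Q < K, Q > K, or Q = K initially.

Q₀ = 7.099 vs Keq = 880.5 ⇒ Q<K, forward
Step 1:
                  B         D
  I          0.9203     2.556
  C         -0.8988     1.798
  E         0.02153     4.354
  solve Keq expr → x = 0.8988; check Q = 880.5
Then add 1.787 M of D.
Step 2:
                  B         D
  I         0.02153     6.141
  C         0.02072  -0.04144
  E         0.04225     6.099
  solve Keq expr → x = -0.02072; check Q = 880.5

Q₀ = 7.099; Q < K (proceeds forward)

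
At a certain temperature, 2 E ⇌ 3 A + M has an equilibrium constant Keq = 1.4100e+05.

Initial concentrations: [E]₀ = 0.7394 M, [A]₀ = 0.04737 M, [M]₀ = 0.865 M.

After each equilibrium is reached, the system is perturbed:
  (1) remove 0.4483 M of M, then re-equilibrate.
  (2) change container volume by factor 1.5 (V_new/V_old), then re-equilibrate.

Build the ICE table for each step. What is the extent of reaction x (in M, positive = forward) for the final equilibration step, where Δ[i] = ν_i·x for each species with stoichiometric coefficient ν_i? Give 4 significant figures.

Q₀ = 1.6818e-04 vs Keq = 1.4100e+05 ⇒ Q<K, forward
Step 1:
                  E         A         M
  I          0.7394   0.04737     0.865
  C         -0.7357     1.104    0.3679
  E        0.003651     1.151     1.233
  solve Keq expr → x = 0.3679; check Q = 1.4100e+05
Then remove 0.4483 M of M.
Step 2:
                  E         A         M
  I        0.003651     1.151    0.7846
  C       -7.3370e-04  0.001101 3.6685e-04
  E        0.002918     1.152    0.7849
  solve Keq expr → x = 3.6685e-04; check Q = 1.4100e+05
Then change container volume by factor 1.5 (V_new/V_old).
Step 3:
                  E         A         M
  I        0.001945    0.7681    0.5233
  C       -6.4552e-04 9.6829e-04 3.2276e-04
  E          0.0013     0.769    0.5236
  solve Keq expr → x = 3.2276e-04; check Q = 1.4100e+05

x = 3.2276e-04 M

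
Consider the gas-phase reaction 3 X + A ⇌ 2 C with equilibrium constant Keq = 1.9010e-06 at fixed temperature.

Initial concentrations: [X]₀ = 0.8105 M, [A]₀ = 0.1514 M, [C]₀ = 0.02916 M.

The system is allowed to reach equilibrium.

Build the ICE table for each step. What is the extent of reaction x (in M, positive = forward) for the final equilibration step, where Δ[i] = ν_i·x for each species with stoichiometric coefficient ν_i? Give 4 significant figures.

x = -0.01436 M

Q₀ = 0.01055 vs Keq = 1.9010e-06 ⇒ Q>K, reverse
Step 1:
                  X         A         C
  init       0.8105    0.1514   0.02916
  Δ         0.04308   0.01436  -0.02872
  eq         0.8536    0.1658 4.4268e-04
  solve Keq expr → x = -0.01436; check Q = 1.9010e-06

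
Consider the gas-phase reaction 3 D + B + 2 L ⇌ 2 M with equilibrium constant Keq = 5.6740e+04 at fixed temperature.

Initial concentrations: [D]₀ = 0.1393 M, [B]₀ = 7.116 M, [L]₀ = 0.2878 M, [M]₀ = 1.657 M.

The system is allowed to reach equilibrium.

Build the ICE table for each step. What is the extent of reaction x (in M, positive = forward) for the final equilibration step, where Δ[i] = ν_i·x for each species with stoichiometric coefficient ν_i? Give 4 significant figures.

Q₀ = 1723 vs Keq = 5.6740e+04 ⇒ Q<K, forward
Step 1:
                  D         B         L         M
  init       0.1393     7.116    0.2878     1.657
  Δ         -0.0875  -0.02917  -0.05834   0.05834
  eq         0.0518     7.087    0.2295     1.715
  solve Keq expr → x = 0.02917; check Q = 5.6740e+04

x = 0.02917 M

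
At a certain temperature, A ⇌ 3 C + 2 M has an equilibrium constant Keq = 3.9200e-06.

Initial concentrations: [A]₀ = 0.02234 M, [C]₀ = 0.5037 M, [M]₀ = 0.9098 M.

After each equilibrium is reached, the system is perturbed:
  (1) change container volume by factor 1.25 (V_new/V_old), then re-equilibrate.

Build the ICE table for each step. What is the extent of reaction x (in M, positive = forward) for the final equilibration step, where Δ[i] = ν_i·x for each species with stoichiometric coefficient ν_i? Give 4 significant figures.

Q₀ = 4.735 vs Keq = 3.9200e-06 ⇒ Q>K, reverse
Step 1:
                  A         C         M
  init      0.02234    0.5037    0.9098
  Δ          0.1636   -0.4908   -0.3272
  eq         0.1859    0.0129    0.5826
  solve Keq expr → x = -0.1636; check Q = 3.9200e-06
Then change container volume by factor 1.25 (V_new/V_old).
Step 2:
                  A         C         M
  init       0.1488   0.01032    0.4661
  Δ       -0.001165  0.003494  0.002329
  eq         0.1476   0.01382    0.4684
  solve Keq expr → x = 0.001165; check Q = 3.9200e-06

x = 0.001165 M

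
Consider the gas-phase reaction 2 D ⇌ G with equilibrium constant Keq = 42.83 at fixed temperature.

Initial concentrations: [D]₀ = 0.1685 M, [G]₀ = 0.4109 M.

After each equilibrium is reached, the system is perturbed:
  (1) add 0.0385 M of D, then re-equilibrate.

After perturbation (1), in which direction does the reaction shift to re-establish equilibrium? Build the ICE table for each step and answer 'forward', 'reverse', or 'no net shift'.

Direction: forward

Q₀ = 14.47 vs Keq = 42.83 ⇒ Q<K, forward
Step 1:
                  D         G
  I          0.1685    0.4109
  C        -0.06666   0.03333
  E          0.1018    0.4442
  solve Keq expr → x = 0.03333; check Q = 42.83
Then add 0.0385 M of D.
Step 2:
                  D         G
  I          0.1403    0.4442
  C        -0.03643   0.01822
  E          0.1039    0.4624
  solve Keq expr → x = 0.01822; check Q = 42.83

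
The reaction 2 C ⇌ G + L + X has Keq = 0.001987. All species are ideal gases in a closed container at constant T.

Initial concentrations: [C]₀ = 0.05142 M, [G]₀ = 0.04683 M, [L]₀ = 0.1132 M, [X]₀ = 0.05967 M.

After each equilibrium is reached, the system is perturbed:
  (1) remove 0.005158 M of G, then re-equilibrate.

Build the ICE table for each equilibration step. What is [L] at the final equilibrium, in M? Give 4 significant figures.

[L]_eq = 0.08229 M

Q₀ = 0.1196 vs Keq = 0.001987 ⇒ Q>K, reverse
Step 1:
                  C         G         L         X
  I         0.05142   0.04683    0.1132   0.05967
  C         0.06697  -0.03349  -0.03349  -0.03349
  E          0.1184   0.01334   0.07971   0.02618
  solve Keq expr → x = -0.03349; check Q = 0.001987
Then remove 0.005158 M of G.
Step 2:
                  C         G         L         X
  I          0.1184  0.008186   0.07971   0.02618
  C       -0.005157  0.002578  0.002578  0.002578
  E          0.1132   0.01076   0.08229   0.02876
  solve Keq expr → x = 0.002578; check Q = 0.001987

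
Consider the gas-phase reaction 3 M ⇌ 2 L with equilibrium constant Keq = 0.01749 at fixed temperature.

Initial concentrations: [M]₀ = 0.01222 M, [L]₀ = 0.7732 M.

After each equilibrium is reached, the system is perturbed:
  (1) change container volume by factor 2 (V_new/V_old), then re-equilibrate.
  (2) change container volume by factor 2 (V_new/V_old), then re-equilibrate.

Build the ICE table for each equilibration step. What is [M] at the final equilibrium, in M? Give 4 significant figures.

[M]_eq = 0.2658 M

Q₀ = 3.2762e+05 vs Keq = 0.01749 ⇒ Q>K, reverse
Step 1:
                   M          L
  I          0.01222     0.7732
  C           0.9674     -0.645
  E           0.9797     0.1282
  solve Keq expr → x = -0.3225; check Q = 0.01749
Then change container volume by factor 2 (V_new/V_old).
Step 2:
                   M          L
  I           0.4898    0.06412
  C          0.02327   -0.01551
  E           0.5131    0.04861
  solve Keq expr → x = -0.007756; check Q = 0.01749
Then change container volume by factor 2 (V_new/V_old).
Step 3:
                   M          L
  I           0.2565     0.0243
  C         0.009268  -0.006179
  E           0.2658    0.01812
  solve Keq expr → x = -0.003089; check Q = 0.01749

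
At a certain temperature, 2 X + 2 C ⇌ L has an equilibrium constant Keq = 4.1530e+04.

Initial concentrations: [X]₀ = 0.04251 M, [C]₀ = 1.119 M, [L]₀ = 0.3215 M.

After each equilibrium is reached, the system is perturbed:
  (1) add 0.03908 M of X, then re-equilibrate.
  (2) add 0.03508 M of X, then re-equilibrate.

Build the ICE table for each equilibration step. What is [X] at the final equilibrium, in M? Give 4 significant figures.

[X]_eq = 0.003002 M

Q₀ = 142.1 vs Keq = 4.1530e+04 ⇒ Q<K, forward
Step 1:
                  X         C         L
  Initial   0.04251     1.119    0.3215
  Change   -0.03985  -0.03985   0.01993
  Equil    0.002657     1.079    0.3414
  solve Keq expr → x = 0.01993; check Q = 4.1530e+04
Then add 0.03908 M of X.
Step 2:
                  X         C         L
  Initial   0.04174     1.079    0.3414
  Change    -0.0389   -0.0389   0.01945
  Equil    0.002834      1.04    0.3609
  solve Keq expr → x = 0.01945; check Q = 4.1530e+04
Then add 0.03508 M of X.
Step 3:
                  X         C         L
  Initial   0.03791      1.04    0.3609
  Change   -0.03491  -0.03491   0.01746
  Equil    0.003002     1.005    0.3783
  solve Keq expr → x = 0.01746; check Q = 4.1530e+04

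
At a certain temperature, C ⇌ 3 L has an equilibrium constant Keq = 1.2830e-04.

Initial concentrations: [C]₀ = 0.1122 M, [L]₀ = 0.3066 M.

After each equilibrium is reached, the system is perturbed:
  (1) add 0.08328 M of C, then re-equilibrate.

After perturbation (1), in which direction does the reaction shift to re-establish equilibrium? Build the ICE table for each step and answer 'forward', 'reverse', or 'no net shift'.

Direction: forward

Q₀ = 0.2569 vs Keq = 1.2830e-04 ⇒ Q>K, reverse
Step 1:
                  C         L
  init       0.1122    0.3066
  Δ          0.0923   -0.2769
  eq         0.2045   0.02971
  solve Keq expr → x = -0.0923; check Q = 1.2830e-04
Then add 0.08328 M of C.
Step 2:
                  C         L
  init       0.2878   0.02971
  Δ       -0.001179  0.003538
  eq         0.2866   0.03325
  solve Keq expr → x = 0.001179; check Q = 1.2830e-04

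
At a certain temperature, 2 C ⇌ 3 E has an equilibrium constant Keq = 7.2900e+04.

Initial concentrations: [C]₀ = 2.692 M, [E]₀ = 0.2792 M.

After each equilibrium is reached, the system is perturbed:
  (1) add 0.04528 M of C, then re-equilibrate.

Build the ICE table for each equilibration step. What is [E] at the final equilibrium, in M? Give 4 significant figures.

Q₀ = 0.003003 vs Keq = 7.2900e+04 ⇒ Q<K, forward
Step 1:
                   C          E
  I            2.692     0.2792
  C           -2.659      3.989
  E          0.03266      4.268
  solve Keq expr → x = 1.33; check Q = 7.2900e+04
Then add 0.04528 M of C.
Step 2:
                   C          E
  I          0.07794      4.268
  C         -0.04451    0.06677
  E          0.03343      4.335
  solve Keq expr → x = 0.02226; check Q = 7.2900e+04

[E]_eq = 4.335 M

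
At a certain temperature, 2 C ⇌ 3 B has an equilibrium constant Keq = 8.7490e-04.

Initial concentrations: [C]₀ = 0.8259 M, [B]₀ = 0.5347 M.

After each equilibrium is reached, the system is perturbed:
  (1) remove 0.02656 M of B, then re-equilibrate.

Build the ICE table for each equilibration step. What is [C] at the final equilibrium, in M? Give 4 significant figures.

[C]_eq = 1.097 M

Q₀ = 0.2241 vs Keq = 8.7490e-04 ⇒ Q>K, reverse
Step 1:
                  C         B
  Initial    0.8259    0.5347
  Change      0.288   -0.4319
  Equil       1.114    0.1028
  solve Keq expr → x = -0.144; check Q = 8.7490e-04
Then remove 0.02656 M of B.
Step 2:
                  C         B
  Initial     1.114   0.07621
  Change   -0.01701   0.02551
  Equil       1.097    0.1017
  solve Keq expr → x = 0.008504; check Q = 8.7490e-04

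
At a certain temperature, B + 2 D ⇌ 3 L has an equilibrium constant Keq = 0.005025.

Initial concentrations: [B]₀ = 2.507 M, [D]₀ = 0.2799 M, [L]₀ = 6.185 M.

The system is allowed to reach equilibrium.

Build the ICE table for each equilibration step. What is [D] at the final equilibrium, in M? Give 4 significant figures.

Q₀ = 1205 vs Keq = 0.005025 ⇒ Q>K, reverse
Step 1:
                  B         D         L
  init        2.507    0.2799     6.185
  Δ           1.829     3.659    -5.488
  eq          4.336     3.939    0.6966
  solve Keq expr → x = -1.829; check Q = 0.005025

[D]_eq = 3.939 M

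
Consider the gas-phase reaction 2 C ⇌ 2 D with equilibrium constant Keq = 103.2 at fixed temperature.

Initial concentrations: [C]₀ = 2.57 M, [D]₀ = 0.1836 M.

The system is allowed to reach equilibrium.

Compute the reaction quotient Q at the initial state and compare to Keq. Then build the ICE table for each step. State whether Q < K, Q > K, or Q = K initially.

Q₀ = 0.005104; Q < K (proceeds forward)

Q₀ = 0.005104 vs Keq = 103.2 ⇒ Q<K, forward
Step 1:
                    C           D
  Initial        2.57      0.1836
  Change       -2.323       2.323
  Equil        0.2468       2.507
  solve Keq expr → x = 1.162; check Q = 103.2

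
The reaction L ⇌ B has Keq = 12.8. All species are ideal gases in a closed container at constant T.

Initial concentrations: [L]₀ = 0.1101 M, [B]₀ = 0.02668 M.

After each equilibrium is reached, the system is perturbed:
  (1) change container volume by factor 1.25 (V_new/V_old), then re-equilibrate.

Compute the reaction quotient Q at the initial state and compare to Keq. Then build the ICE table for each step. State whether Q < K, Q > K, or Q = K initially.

Q₀ = 0.2423; Q < K (proceeds forward)

Q₀ = 0.2423 vs Keq = 12.8 ⇒ Q<K, forward
Step 1:
                  L         B
  init       0.1101   0.02668
  Δ         -0.1002    0.1002
  eq       0.009912    0.1269
  solve Keq expr → x = 0.1002; check Q = 12.8
Then change container volume by factor 1.25 (V_new/V_old).
Step 2:
                  L         B
  init     0.007929    0.1015
  Δ               0         0
  eq       0.007929    0.1015
  solve Keq expr → x = 0; check Q = 12.8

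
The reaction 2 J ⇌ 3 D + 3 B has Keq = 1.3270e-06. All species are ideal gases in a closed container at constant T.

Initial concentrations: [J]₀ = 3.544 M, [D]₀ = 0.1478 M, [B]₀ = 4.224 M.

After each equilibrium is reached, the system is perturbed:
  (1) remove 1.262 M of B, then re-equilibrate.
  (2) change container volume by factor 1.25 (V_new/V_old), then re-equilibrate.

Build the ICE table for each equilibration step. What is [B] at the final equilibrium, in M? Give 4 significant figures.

[B]_eq = 2.261 M

Q₀ = 0.01937 vs Keq = 1.3270e-06 ⇒ Q>K, reverse
Step 1:
                   J          D          B
  init         3.544     0.1478      4.224
  Δ          0.09429    -0.1414    -0.1414
  eq           3.638   0.006367      4.083
  solve Keq expr → x = -0.04714; check Q = 1.3270e-06
Then remove 1.262 M of B.
Step 2:
                   J          D          B
  init         3.638   0.006367      2.821
  Δ        -0.001891   0.002836   0.002836
  eq           3.636   0.009204      2.823
  solve Keq expr → x = 9.4549e-04; check Q = 1.3270e-06
Then change container volume by factor 1.25 (V_new/V_old).
Step 3:
                   J          D          B
  init         2.909   0.007363      2.259
  Δ        -0.001691   0.002536   0.002536
  eq           2.907   0.009899      2.261
  solve Keq expr → x = 8.4549e-04; check Q = 1.3270e-06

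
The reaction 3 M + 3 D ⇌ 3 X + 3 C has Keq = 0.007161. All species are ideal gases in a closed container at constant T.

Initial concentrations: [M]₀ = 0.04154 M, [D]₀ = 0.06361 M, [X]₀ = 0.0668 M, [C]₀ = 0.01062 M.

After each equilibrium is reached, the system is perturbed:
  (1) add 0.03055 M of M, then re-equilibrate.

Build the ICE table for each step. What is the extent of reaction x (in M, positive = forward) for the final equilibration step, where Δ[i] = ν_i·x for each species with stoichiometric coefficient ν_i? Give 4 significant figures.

x = 0.001249 M

Q₀ = 0.01935 vs Keq = 0.007161 ⇒ Q>K, reverse
Step 1:
                   M          D          X          C
  Initial    0.04154    0.06361     0.0668    0.01062
  Change    0.002084   0.002084  -0.002084  -0.002084
  Equil      0.04362    0.06569    0.06472   0.008536
  solve Keq expr → x = -6.9477e-04; check Q = 0.007161
Then add 0.03055 M of M.
Step 2:
                   M          D          X          C
  Initial    0.07417    0.06569    0.06472   0.008536
  Change   -0.003747  -0.003747   0.003747   0.003747
  Equil      0.07043    0.06195    0.06846    0.01228
  solve Keq expr → x = 0.001249; check Q = 0.007161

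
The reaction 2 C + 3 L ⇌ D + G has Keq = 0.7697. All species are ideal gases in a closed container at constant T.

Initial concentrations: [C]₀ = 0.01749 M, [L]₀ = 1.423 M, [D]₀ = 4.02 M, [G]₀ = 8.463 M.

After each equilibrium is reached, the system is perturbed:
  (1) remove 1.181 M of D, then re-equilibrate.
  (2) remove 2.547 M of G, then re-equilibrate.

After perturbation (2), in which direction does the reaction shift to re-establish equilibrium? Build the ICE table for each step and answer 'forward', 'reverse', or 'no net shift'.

Q₀ = 3.8597e+04 vs Keq = 0.7697 ⇒ Q>K, reverse
Step 1:
                    C           L           D           G
  init        0.01749       1.423        4.02       8.463
  Δ             1.095       1.643     -0.5477     -0.5477
  eq            1.113       3.066       3.472       7.915
  solve Keq expr → x = -0.5477; check Q = 0.7697
Then remove 1.181 M of D.
Step 2:
                    C           L           D           G
  init          1.113       3.066       2.291       7.915
  Δ           -0.1129     -0.1693     0.05644     0.05644
  eq                1       2.897       2.348       7.972
  solve Keq expr → x = 0.05644; check Q = 0.7697
Then remove 2.547 M of G.
Step 3:
                    C           L           D           G
  init              1       2.897       2.348       5.425
  Δ          -0.09626     -0.1444     0.04813     0.04813
  eq           0.9038       2.752       2.396       5.473
  solve Keq expr → x = 0.04813; check Q = 0.7697

Direction: forward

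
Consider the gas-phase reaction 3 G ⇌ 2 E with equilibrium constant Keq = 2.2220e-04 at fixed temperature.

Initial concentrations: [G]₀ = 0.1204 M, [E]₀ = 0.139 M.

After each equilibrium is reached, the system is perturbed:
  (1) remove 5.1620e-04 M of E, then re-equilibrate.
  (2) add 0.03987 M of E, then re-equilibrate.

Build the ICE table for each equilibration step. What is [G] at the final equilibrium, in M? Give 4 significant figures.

[G]_eq = 0.3826 M

Q₀ = 11.07 vs Keq = 2.2220e-04 ⇒ Q>K, reverse
Step 1:
                    G           E
  Initial      0.1204       0.139
  Change       0.2044     -0.1362
  Equil        0.3248    0.002759
  solve Keq expr → x = -0.06812; check Q = 2.2220e-04
Then remove 5.1620e-04 M of E.
Step 2:
                    G           E
  Initial      0.3248    0.002243
  Change  -7.5979e-04  5.0652e-04
  Equil         0.324    0.002749
  solve Keq expr → x = 2.5326e-04; check Q = 2.2220e-04
Then add 0.03987 M of E.
Step 3:
                    G           E
  Initial       0.324     0.04262
  Change      0.05864    -0.03909
  Equil        0.3826    0.003528
  solve Keq expr → x = -0.01955; check Q = 2.2220e-04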